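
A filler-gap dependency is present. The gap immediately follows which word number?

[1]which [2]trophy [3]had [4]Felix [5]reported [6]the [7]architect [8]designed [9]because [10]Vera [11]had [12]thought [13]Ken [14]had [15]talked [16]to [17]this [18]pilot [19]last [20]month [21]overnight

The displaced element is "which trophy" (word 2).
It is linked across 1 clause boundary (Ø).
It functions as the direct object of "designed", so the gap sits immediately after word 8 ("designed").
Base order: Felix had reported the architect designed which trophy because Vera had thought Ken had talked to this pilot last month overnight.

8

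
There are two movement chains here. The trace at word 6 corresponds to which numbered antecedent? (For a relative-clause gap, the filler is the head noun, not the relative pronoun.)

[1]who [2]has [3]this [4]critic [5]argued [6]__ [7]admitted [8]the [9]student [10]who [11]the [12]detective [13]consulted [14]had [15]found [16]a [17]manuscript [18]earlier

1

The marked gap is the subject of "admitted".
Its filler is the fronted wh-phrase "who", at word 1.
(The other dependency links word 9 to a gap after word 13.)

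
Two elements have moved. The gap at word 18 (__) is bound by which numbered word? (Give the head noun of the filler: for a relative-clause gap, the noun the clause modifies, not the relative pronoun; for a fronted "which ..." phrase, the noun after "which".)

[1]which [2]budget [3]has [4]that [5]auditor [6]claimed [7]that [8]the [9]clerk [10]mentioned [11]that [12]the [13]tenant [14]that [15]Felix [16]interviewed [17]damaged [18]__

The marked gap is the direct object of "damaged".
Its filler is the fronted wh-phrase "which budget", at word 2.
(The other dependency links word 13 to a gap after word 16.)

2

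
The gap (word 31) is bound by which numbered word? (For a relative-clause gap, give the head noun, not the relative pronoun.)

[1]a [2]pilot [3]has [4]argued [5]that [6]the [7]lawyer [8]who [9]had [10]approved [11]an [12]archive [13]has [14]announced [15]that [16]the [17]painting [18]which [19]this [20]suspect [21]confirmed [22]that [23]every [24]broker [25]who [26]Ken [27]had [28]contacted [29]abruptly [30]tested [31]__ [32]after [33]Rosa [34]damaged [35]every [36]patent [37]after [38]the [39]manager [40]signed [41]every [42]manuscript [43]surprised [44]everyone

The gap at 31 is the object of "tested", inside a relative clause.
The relative pronoun is "which" (word 18); it is bound by the head noun immediately before it.
Its filler is the head noun "painting", at word 17.

17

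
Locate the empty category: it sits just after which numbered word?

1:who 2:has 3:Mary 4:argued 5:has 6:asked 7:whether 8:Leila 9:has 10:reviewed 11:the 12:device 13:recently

4

The displaced element is "who" (word 1).
It is linked across 1 clause boundary (Ø).
It functions as the subject of "asked", so the gap sits immediately after word 4 ("argued").
Base order: Mary has argued that who has asked whether Leila has reviewed the device recently.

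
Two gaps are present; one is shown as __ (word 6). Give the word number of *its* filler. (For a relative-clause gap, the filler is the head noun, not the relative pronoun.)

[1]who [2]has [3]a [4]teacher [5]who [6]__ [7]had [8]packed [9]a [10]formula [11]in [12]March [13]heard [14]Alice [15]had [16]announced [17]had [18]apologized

The marked gap is inside the relative clause, the subject of "packed".
Its filler is the head noun "teacher" (via "who"), at word 4.
(The other dependency links word 1 to a gap after word 16.)

4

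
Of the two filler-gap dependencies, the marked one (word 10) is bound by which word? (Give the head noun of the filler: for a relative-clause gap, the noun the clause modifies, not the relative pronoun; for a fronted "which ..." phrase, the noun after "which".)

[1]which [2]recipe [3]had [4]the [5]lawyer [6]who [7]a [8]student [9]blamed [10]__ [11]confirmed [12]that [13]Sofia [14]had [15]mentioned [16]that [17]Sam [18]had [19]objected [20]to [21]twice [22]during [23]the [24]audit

5

The marked gap is inside the relative clause, the direct object of "blamed".
Its filler is the head noun "lawyer" (via "who"), at word 5.
(The other dependency links word 2 to a gap after word 20.)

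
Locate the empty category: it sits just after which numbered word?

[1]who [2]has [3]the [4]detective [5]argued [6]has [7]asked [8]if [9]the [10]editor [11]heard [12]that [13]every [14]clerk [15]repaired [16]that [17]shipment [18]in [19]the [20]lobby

The displaced element is "who" (word 1).
It is linked across 1 clause boundary (Ø).
It functions as the subject of "asked", so the gap sits immediately after word 5 ("argued").
Base order: The detective has argued that who has asked if the editor heard that every clerk repaired that shipment in the lobby.

5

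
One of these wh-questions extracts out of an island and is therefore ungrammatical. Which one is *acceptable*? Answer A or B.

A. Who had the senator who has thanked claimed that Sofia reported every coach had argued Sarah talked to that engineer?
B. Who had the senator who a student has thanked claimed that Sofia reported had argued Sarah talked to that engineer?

B

In A, the wh-phrase is extracted from inside a complex-NP island (relative clause) (introduced by "who"), which blocks movement.
In B, the extraction path crosses only that-complement boundaries, which are transparent.
So B is grammatical.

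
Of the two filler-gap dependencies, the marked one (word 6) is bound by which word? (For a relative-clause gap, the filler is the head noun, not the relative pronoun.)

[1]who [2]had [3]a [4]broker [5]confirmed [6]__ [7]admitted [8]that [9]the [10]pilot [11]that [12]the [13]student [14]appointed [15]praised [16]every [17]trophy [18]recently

The marked gap is the subject of "admitted".
Its filler is the fronted wh-phrase "who", at word 1.
(The other dependency links word 10 to a gap after word 14.)

1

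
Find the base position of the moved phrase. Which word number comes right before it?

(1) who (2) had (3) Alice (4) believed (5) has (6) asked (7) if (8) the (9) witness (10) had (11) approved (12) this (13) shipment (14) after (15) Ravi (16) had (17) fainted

The displaced element is "who" (word 1).
It is linked across 1 clause boundary (Ø).
It functions as the subject of "asked", so the gap sits immediately after word 4 ("believed").
Base order: Alice had believed that who has asked if the witness had approved this shipment after Ravi had fainted.

4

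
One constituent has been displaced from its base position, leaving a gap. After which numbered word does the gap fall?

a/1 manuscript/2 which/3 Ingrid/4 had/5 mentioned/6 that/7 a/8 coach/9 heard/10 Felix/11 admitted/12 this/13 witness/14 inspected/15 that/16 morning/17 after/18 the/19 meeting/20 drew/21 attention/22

15

The displaced element is "a manuscript" (word 2).
It is linked across 3 clause boundaries (that → Ø → Ø).
It functions as the direct object of "inspected", so the gap sits immediately after word 15 ("inspected").
Base order: Ingrid had mentioned that a coach heard Felix admitted this witness inspected a manuscript that morning after the meeting.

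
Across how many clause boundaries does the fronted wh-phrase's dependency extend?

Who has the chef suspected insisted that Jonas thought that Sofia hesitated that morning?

"who" is extracted from the subject of "insisted".
Boundaries crossed, outermost first: [Ø] — 1 in total.

1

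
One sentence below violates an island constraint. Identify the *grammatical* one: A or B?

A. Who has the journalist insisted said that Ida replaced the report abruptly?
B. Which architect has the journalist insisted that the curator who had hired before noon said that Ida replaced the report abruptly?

In B, the wh-phrase is extracted from inside a complex-NP island (relative clause) (introduced by "who"), which blocks movement.
In A, the extraction path crosses only that-complement boundaries, which are transparent.
So A is grammatical.

A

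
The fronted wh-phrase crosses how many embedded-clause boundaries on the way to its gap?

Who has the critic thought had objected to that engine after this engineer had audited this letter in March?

1

"who" is extracted from the subject of "objected".
Boundaries crossed, outermost first: [Ø] — 1 in total.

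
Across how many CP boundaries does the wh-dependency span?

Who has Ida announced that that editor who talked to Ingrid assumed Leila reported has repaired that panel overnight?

"who" is extracted from the subject of "repaired".
Boundaries crossed, outermost first: [that], [Ø], [Ø] — 3 in total.

3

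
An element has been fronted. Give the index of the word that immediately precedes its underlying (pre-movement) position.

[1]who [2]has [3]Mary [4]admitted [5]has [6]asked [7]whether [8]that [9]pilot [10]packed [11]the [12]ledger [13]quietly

4

The displaced element is "who" (word 1).
It is linked across 1 clause boundary (Ø).
It functions as the subject of "asked", so the gap sits immediately after word 4 ("admitted").
Base order: Mary has admitted that who has asked whether that pilot packed the ledger quietly.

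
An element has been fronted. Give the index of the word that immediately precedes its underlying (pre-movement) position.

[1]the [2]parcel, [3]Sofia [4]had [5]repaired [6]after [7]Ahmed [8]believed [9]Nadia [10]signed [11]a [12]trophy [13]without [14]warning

5

The displaced element is "the parcel" (word 2).
It functions as the direct object of "repaired", so the gap sits immediately after word 5 ("repaired").
Base order: Sofia had repaired the parcel after Ahmed believed Nadia signed a trophy without warning.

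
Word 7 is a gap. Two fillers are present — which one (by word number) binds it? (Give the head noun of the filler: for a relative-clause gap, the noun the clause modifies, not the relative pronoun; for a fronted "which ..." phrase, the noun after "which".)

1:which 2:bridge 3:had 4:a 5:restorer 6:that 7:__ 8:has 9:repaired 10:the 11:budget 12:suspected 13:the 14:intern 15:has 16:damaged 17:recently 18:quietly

The marked gap is inside the relative clause, the subject of "repaired".
Its filler is the head noun "restorer" (via "that"), at word 5.
(The other dependency links word 2 to a gap after word 16.)

5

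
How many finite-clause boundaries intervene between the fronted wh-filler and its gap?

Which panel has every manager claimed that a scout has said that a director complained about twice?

"which panel" is extracted from the PP object of "complained".
Boundaries crossed, outermost first: [that], [that] — 2 in total.

2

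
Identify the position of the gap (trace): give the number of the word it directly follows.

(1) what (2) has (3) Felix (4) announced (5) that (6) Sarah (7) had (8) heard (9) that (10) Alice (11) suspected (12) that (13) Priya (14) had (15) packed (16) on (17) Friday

The displaced element is "what" (word 1).
It is linked across 3 clause boundaries (that → that → that).
It functions as the direct object of "packed", so the gap sits immediately after word 15 ("packed").
Base order: Felix has announced that Sarah had heard that Alice suspected that Priya had packed what on Friday.

15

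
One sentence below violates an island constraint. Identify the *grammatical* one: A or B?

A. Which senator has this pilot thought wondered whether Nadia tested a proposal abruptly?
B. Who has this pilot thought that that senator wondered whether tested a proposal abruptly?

A

In B, the wh-phrase is extracted from inside a wh-island (introduced by "whether"), which blocks movement.
In A, the extraction path crosses only that-complement boundaries, which are transparent.
So A is grammatical.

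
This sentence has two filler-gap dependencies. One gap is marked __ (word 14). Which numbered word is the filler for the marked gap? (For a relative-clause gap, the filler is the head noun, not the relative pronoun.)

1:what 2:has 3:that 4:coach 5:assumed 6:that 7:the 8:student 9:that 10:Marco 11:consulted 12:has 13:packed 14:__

The marked gap is the direct object of "packed".
Its filler is the fronted wh-phrase "what", at word 1.
(The other dependency links word 8 to a gap after word 11.)

1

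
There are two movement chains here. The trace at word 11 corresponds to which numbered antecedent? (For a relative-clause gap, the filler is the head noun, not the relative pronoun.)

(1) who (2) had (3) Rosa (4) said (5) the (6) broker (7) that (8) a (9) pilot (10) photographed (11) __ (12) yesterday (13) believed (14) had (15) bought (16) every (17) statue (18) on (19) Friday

The marked gap is inside the relative clause, the direct object of "photographed".
Its filler is the head noun "broker" (via "that"), at word 6.
(The other dependency links word 1 to a gap after word 13.)

6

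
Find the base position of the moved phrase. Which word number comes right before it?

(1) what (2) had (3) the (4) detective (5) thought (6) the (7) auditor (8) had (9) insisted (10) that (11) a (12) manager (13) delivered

The displaced element is "what" (word 1).
It is linked across 2 clause boundaries (Ø → that).
It functions as the direct object of "delivered", so the gap sits immediately after word 13 ("delivered").
Base order: The detective had thought the auditor had insisted that a manager delivered what.

13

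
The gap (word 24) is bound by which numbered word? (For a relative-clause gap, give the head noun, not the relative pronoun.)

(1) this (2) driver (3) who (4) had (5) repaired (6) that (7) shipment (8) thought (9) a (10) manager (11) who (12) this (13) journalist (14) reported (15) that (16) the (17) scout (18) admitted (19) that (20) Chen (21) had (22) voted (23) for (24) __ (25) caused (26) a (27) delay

10

The gap at 24 is the prepositional object of "voted", inside a relative clause.
The relative pronoun is "who" (word 11); it is bound by the head noun immediately before it.
Its filler is the head noun "manager", at word 10.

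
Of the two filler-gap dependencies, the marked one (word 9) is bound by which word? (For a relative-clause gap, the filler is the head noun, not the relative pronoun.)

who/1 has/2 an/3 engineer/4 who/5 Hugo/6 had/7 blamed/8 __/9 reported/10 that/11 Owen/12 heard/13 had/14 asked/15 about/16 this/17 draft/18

4

The marked gap is inside the relative clause, the direct object of "blamed".
Its filler is the head noun "engineer" (via "who"), at word 4.
(The other dependency links word 1 to a gap after word 13.)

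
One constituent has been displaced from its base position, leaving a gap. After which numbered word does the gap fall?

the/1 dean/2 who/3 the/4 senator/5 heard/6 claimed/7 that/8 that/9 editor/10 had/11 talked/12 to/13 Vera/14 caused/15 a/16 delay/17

The displaced element is "the dean" (word 2).
It is linked across 1 clause boundary (Ø).
It functions as the subject of "claimed", so the gap sits immediately after word 6 ("heard").
Base order: The senator heard that the dean claimed that that editor had talked to Vera.

6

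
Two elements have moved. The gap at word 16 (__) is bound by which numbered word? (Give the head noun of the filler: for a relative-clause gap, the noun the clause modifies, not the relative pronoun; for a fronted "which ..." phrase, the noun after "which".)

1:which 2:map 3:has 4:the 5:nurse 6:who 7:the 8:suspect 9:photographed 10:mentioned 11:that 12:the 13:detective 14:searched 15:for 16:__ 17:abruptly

2

The marked gap is the object of the preposition "for" of "searched".
Its filler is the fronted wh-phrase "which map", at word 2.
(The other dependency links word 5 to a gap after word 9.)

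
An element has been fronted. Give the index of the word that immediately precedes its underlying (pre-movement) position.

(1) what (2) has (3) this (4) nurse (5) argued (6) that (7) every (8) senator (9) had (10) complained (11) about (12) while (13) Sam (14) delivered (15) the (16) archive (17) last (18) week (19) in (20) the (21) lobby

11

The displaced element is "what" (word 1).
It is linked across 1 clause boundary (that).
It functions as the object of the preposition "about" of "complained", so the gap sits immediately after word 11 ("about").
Base order: This nurse has argued that every senator had complained about what while Sam delivered the archive last week in the lobby.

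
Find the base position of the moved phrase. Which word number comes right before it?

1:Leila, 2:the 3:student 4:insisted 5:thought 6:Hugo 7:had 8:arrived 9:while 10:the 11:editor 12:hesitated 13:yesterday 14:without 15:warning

The displaced element is "Leila" (word 1).
It is linked across 1 clause boundary (Ø).
It functions as the subject of "thought", so the gap sits immediately after word 4 ("insisted").
Base order: The student insisted Leila thought Hugo had arrived while the editor hesitated yesterday without warning.

4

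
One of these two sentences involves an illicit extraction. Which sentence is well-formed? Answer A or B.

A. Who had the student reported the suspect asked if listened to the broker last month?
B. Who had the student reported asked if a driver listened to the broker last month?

B

In A, the wh-phrase is extracted from inside a wh-island (introduced by "if"), which blocks movement.
In B, the extraction path crosses only that-complement boundaries, which are transparent.
So B is grammatical.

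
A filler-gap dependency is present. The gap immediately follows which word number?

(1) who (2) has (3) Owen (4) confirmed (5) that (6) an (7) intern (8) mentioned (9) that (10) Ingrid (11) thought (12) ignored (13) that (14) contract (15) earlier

11

The displaced element is "who" (word 1).
It is linked across 3 clause boundaries (that → that → Ø).
It functions as the subject of "ignored", so the gap sits immediately after word 11 ("thought").
Base order: Owen has confirmed that an intern mentioned that Ingrid thought who ignored that contract earlier.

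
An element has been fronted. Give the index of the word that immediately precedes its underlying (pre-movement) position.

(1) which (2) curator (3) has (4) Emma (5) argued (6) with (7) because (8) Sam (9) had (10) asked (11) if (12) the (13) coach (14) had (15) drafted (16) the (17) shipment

The displaced element is "which curator" (word 2).
It functions as the object of the preposition "with" of "argued", so the gap sits immediately after word 6 ("with").
Base order: Emma has argued with which curator because Sam had asked if the coach had drafted the shipment.

6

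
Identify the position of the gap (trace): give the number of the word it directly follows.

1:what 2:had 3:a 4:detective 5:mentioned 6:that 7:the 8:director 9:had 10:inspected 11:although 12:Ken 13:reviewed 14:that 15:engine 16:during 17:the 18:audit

10

The displaced element is "what" (word 1).
It is linked across 1 clause boundary (that).
It functions as the direct object of "inspected", so the gap sits immediately after word 10 ("inspected").
Base order: A detective had mentioned that the director had inspected what although Ken reviewed that engine during the audit.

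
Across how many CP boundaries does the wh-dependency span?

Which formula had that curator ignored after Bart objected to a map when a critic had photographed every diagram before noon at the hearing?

"which formula" originates inside the matrix clause — no clause boundary is crossed.

0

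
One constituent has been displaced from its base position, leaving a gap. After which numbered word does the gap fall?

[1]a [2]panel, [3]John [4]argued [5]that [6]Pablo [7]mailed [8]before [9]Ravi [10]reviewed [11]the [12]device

7

The displaced element is "a panel" (word 2).
It is linked across 1 clause boundary (that).
It functions as the direct object of "mailed", so the gap sits immediately after word 7 ("mailed").
Base order: John argued that Pablo mailed a panel before Ravi reviewed the device.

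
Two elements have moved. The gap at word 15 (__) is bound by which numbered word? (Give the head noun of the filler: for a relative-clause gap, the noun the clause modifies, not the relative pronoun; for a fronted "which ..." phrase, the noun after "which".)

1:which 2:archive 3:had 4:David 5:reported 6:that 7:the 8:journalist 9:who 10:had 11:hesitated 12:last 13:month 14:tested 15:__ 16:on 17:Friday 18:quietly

The marked gap is the direct object of "tested".
Its filler is the fronted wh-phrase "which archive", at word 2.
(The other dependency links word 8 to a gap after word 9.)

2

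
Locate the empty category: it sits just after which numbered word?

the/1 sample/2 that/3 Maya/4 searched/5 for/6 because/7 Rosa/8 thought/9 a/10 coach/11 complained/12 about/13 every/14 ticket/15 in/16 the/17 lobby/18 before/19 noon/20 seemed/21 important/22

6

The displaced element is "the sample" (word 2).
It functions as the object of the preposition "for" of "searched", so the gap sits immediately after word 6 ("for").
Base order: Maya searched for the sample because Rosa thought a coach complained about every ticket in the lobby before noon.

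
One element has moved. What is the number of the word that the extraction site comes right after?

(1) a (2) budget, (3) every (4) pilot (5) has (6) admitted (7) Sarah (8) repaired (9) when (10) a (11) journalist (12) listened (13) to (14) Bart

The displaced element is "a budget" (word 2).
It is linked across 1 clause boundary (Ø).
It functions as the direct object of "repaired", so the gap sits immediately after word 8 ("repaired").
Base order: Every pilot has admitted Sarah repaired a budget when a journalist listened to Bart.

8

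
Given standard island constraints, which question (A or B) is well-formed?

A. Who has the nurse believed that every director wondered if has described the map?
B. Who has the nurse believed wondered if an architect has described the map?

B

In A, the wh-phrase is extracted from inside a wh-island (introduced by "if"), which blocks movement.
In B, the extraction path crosses only that-complement boundaries, which are transparent.
So B is grammatical.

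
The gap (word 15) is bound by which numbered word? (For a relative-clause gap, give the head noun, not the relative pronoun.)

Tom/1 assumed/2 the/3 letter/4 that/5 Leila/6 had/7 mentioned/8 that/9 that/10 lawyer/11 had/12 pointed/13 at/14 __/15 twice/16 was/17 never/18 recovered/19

The gap at 15 is the prepositional object of "pointed", inside a relative clause.
The relative pronoun is "that" (word 5); it is bound by the head noun immediately before it.
Its filler is the head noun "letter", at word 4.

4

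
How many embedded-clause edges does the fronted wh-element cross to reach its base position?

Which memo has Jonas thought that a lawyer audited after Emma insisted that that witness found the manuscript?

1

"which memo" is extracted from the object of "audited".
Boundaries crossed, outermost first: [that] — 1 in total.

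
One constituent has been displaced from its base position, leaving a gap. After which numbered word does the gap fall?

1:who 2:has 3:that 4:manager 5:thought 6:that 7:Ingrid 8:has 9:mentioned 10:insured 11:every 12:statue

9

The displaced element is "who" (word 1).
It is linked across 2 clause boundaries (that → Ø).
It functions as the subject of "insured", so the gap sits immediately after word 9 ("mentioned").
Base order: That manager has thought that Ingrid has mentioned who insured every statue.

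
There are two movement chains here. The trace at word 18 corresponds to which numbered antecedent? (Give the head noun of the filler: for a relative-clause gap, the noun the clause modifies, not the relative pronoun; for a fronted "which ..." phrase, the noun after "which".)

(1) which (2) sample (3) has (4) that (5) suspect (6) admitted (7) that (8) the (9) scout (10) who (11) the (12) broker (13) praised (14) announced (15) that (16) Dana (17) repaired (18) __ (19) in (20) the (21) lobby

2

The marked gap is the direct object of "repaired".
Its filler is the fronted wh-phrase "which sample", at word 2.
(The other dependency links word 9 to a gap after word 13.)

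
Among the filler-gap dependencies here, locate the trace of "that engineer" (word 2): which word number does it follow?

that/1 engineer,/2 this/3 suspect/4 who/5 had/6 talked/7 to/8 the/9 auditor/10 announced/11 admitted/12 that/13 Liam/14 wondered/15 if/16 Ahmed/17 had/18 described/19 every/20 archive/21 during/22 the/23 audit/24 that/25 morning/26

11

The displaced element is "that engineer" (word 2).
It is linked across 1 clause boundary (Ø).
It functions as the subject of "admitted", so the gap sits immediately after word 11 ("announced").
Base order: This suspect who had talked to the auditor announced that that engineer admitted that Liam wondered if Ahmed had described every archive during the audit that morning.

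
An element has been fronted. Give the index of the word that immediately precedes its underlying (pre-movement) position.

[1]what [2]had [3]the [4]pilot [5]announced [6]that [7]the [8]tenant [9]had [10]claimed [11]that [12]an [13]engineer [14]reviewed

The displaced element is "what" (word 1).
It is linked across 2 clause boundaries (that → that).
It functions as the direct object of "reviewed", so the gap sits immediately after word 14 ("reviewed").
Base order: The pilot had announced that the tenant had claimed that an engineer reviewed what.

14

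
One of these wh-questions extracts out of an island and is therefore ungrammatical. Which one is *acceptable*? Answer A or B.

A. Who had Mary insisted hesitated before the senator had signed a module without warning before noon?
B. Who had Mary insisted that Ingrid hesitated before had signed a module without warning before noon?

In B, the wh-phrase is extracted from inside an adjunct island (introduced by "before"), which blocks movement.
In A, the extraction path crosses only that-complement boundaries, which are transparent.
So A is grammatical.

A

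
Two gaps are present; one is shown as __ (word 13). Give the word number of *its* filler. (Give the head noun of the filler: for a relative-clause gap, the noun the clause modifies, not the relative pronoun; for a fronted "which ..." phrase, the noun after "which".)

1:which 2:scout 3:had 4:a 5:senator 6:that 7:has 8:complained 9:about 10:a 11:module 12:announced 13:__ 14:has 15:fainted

2

The marked gap is the subject of "fainted".
Its filler is the fronted wh-phrase "which scout", at word 2.
(The other dependency links word 5 to a gap after word 6.)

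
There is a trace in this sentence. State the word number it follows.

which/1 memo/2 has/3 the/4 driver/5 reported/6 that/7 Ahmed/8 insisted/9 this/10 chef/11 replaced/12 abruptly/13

The displaced element is "which memo" (word 2).
It is linked across 2 clause boundaries (that → Ø).
It functions as the direct object of "replaced", so the gap sits immediately after word 12 ("replaced").
Base order: The driver has reported that Ahmed insisted this chef replaced which memo abruptly.

12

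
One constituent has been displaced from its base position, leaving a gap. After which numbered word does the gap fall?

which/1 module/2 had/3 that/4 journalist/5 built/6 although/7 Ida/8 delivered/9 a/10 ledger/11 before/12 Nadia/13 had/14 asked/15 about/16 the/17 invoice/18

6

The displaced element is "which module" (word 2).
It functions as the direct object of "built", so the gap sits immediately after word 6 ("built").
Base order: That journalist had built which module although Ida delivered a ledger before Nadia had asked about the invoice.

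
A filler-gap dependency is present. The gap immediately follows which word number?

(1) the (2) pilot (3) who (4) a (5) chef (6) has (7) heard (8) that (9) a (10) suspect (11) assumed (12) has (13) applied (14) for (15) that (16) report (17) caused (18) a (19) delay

The displaced element is "the pilot" (word 2).
It is linked across 2 clause boundaries (that → Ø).
It functions as the subject of "applied", so the gap sits immediately after word 11 ("assumed").
Base order: A chef has heard that a suspect assumed that the pilot has applied for that report.

11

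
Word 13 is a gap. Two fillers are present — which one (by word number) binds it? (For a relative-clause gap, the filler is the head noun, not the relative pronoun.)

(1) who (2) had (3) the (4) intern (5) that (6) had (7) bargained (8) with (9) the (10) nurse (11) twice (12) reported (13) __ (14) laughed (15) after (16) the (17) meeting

The marked gap is the subject of "laughed".
Its filler is the fronted wh-phrase "who", at word 1.
(The other dependency links word 4 to a gap after word 5.)

1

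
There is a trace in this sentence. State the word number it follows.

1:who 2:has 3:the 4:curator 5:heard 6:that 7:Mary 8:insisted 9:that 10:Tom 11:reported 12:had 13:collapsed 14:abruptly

The displaced element is "who" (word 1).
It is linked across 3 clause boundaries (that → that → Ø).
It functions as the subject of "collapsed", so the gap sits immediately after word 11 ("reported").
Base order: The curator has heard that Mary insisted that Tom reported that who had collapsed abruptly.

11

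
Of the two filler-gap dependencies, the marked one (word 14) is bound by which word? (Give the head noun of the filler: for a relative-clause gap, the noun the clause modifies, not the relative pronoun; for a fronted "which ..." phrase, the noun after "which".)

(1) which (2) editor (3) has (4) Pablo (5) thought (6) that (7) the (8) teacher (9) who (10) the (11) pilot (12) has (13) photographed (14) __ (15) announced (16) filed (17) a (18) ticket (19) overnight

The marked gap is inside the relative clause, the direct object of "photographed".
Its filler is the head noun "teacher" (via "who"), at word 8.
(The other dependency links word 2 to a gap after word 15.)

8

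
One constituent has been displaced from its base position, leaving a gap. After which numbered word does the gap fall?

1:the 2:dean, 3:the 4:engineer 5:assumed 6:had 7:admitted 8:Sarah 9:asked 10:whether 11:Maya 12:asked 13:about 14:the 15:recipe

The displaced element is "the dean" (word 2).
It is linked across 1 clause boundary (Ø).
It functions as the subject of "admitted", so the gap sits immediately after word 5 ("assumed").
Base order: The engineer assumed that the dean had admitted Sarah asked whether Maya asked about the recipe.

5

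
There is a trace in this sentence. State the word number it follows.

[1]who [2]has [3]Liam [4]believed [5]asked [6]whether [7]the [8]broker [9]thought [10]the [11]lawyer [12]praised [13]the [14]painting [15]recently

4

The displaced element is "who" (word 1).
It is linked across 1 clause boundary (Ø).
It functions as the subject of "asked", so the gap sits immediately after word 4 ("believed").
Base order: Liam has believed who asked whether the broker thought the lawyer praised the painting recently.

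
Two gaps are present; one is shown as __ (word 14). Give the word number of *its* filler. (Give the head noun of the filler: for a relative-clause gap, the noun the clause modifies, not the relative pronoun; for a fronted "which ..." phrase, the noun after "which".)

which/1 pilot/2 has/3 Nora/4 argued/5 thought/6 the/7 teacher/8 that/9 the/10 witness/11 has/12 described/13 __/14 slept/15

The marked gap is inside the relative clause, the direct object of "described".
Its filler is the head noun "teacher" (via "that"), at word 8.
(The other dependency links word 2 to a gap after word 5.)

8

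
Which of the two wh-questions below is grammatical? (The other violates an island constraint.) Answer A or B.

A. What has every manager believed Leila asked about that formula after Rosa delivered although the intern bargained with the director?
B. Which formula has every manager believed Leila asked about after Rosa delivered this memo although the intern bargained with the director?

In A, the wh-phrase is extracted from inside an adjunct island (introduced by "after"), which blocks movement.
In B, the extraction path crosses only that-complement boundaries, which are transparent.
So B is grammatical.

B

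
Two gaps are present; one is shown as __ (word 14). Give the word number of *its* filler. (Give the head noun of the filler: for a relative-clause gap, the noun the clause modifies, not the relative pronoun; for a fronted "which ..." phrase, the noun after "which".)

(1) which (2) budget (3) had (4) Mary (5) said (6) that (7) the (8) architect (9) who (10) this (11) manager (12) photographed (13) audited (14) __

The marked gap is the direct object of "audited".
Its filler is the fronted wh-phrase "which budget", at word 2.
(The other dependency links word 8 to a gap after word 12.)

2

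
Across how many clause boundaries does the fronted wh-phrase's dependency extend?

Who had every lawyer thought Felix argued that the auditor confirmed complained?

3

"who" is extracted from the subject of "complained".
Boundaries crossed, outermost first: [Ø], [that], [Ø] — 3 in total.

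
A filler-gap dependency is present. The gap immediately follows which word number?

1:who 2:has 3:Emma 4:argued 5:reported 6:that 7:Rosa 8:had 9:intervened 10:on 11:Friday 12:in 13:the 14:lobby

The displaced element is "who" (word 1).
It is linked across 1 clause boundary (Ø).
It functions as the subject of "reported", so the gap sits immediately after word 4 ("argued").
Base order: Emma has argued that who reported that Rosa had intervened on Friday in the lobby.

4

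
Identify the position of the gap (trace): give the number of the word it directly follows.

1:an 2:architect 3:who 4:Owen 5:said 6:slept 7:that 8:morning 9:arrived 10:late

5

The displaced element is "an architect" (word 2).
It is linked across 1 clause boundary (Ø).
It functions as the subject of "slept", so the gap sits immediately after word 5 ("said").
Base order: Owen said that an architect slept that morning.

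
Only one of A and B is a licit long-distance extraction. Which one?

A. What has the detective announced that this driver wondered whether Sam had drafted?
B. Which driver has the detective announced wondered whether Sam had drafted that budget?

In A, the wh-phrase is extracted from inside a wh-island (introduced by "whether"), which blocks movement.
In B, the extraction path crosses only that-complement boundaries, which are transparent.
So B is grammatical.

B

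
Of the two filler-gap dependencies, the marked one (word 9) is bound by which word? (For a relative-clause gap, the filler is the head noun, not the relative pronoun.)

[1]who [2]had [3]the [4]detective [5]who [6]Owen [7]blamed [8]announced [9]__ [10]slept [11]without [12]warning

1

The marked gap is the subject of "slept".
Its filler is the fronted wh-phrase "who", at word 1.
(The other dependency links word 4 to a gap after word 7.)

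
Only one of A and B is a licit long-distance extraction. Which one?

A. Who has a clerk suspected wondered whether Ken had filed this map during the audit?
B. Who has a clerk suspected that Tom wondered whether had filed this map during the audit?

In B, the wh-phrase is extracted from inside a wh-island (introduced by "whether"), which blocks movement.
In A, the extraction path crosses only that-complement boundaries, which are transparent.
So A is grammatical.

A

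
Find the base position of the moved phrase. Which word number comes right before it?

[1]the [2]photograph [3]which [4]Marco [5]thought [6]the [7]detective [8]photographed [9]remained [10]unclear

8

The displaced element is "the photograph" (word 2).
It is linked across 1 clause boundary (Ø).
It functions as the direct object of "photographed", so the gap sits immediately after word 8 ("photographed").
Base order: Marco thought the detective photographed the photograph.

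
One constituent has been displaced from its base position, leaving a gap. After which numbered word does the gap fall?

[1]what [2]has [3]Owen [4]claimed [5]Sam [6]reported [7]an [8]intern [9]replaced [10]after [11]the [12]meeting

9

The displaced element is "what" (word 1).
It is linked across 2 clause boundaries (Ø → Ø).
It functions as the direct object of "replaced", so the gap sits immediately after word 9 ("replaced").
Base order: Owen has claimed Sam reported an intern replaced what after the meeting.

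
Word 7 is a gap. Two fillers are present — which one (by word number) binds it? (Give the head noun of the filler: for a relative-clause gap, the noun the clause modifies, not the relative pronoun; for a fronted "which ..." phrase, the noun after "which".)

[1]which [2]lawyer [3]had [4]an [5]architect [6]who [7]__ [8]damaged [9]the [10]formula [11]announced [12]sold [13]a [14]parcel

The marked gap is inside the relative clause, the subject of "damaged".
Its filler is the head noun "architect" (via "who"), at word 5.
(The other dependency links word 2 to a gap after word 11.)

5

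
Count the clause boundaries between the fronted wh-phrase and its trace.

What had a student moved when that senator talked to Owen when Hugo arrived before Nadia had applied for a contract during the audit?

0

"what" originates inside the matrix clause — no clause boundary is crossed.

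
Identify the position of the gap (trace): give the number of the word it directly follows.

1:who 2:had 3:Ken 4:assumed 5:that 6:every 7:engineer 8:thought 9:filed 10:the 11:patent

The displaced element is "who" (word 1).
It is linked across 2 clause boundaries (that → Ø).
It functions as the subject of "filed", so the gap sits immediately after word 8 ("thought").
Base order: Ken had assumed that every engineer thought who filed the patent.

8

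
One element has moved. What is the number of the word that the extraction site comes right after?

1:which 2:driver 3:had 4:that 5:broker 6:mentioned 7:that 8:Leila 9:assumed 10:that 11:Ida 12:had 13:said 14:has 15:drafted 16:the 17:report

The displaced element is "which driver" (word 2).
It is linked across 3 clause boundaries (that → that → Ø).
It functions as the subject of "drafted", so the gap sits immediately after word 13 ("said").
Base order: That broker had mentioned that Leila assumed that Ida had said that which driver has drafted the report.

13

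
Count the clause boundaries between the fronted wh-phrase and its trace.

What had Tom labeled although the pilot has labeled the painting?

"what" originates inside the matrix clause — no clause boundary is crossed.

0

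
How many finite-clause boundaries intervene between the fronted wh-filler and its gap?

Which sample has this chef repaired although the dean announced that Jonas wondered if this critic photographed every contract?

"which sample" originates inside the matrix clause — no clause boundary is crossed.

0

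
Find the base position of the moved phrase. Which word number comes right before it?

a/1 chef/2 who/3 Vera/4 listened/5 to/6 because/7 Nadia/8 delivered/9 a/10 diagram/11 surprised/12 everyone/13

6

The displaced element is "a chef" (word 2).
It functions as the object of the preposition "to" of "listened", so the gap sits immediately after word 6 ("to").
Base order: Vera listened to a chef because Nadia delivered a diagram.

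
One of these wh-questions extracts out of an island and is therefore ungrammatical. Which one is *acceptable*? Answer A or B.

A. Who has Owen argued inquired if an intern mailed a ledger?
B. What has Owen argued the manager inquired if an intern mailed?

A

In B, the wh-phrase is extracted from inside a wh-island (introduced by "if"), which blocks movement.
In A, the extraction path crosses only that-complement boundaries, which are transparent.
So A is grammatical.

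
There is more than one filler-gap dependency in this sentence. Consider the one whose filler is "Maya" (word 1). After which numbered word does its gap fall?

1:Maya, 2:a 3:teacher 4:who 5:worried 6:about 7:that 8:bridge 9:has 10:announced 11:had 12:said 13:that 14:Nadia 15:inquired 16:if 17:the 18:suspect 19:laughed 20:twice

10

The displaced element is "Maya" (word 1).
It is linked across 1 clause boundary (Ø).
It functions as the subject of "said", so the gap sits immediately after word 10 ("announced").
Base order: A teacher who worried about that bridge has announced that Maya had said that Nadia inquired if the suspect laughed twice.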